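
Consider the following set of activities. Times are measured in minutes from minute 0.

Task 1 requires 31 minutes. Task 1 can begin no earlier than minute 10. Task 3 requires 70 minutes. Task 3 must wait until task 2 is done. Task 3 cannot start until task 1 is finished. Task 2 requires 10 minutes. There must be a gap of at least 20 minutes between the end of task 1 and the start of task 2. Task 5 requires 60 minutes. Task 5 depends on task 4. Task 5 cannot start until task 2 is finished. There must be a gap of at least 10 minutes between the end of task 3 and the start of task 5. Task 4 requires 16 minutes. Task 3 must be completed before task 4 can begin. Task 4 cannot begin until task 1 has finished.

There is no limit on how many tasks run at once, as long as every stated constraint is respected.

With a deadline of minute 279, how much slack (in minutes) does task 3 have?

62

Task 1 cannot begin until its own release at minute 10. It runs from minute 10 to 10 + 31 = minute 41.
Task 2 waits on task 1 (finishes minute 41, plus 20-minute gap → minute 61), so it starts at minute 61 and finishes at 61 + 10 = minute 71.
Task 3 has to wait for task 2 (finishes minute 71); task 1 (finishes minute 41). The latest of these is minute 71, so task 3 runs minute 71 to 71 + 70 = minute 141.

Working backward from the deadline:
Nothing follows task 5; the deadline of minute 279 is its only limit. It must start by 279 − 60 = minute 219.
Task 4 must finish before task 5 (must start by minute 219). With a 16-minute duration, task 4 must start by 219 − 16 = minute 203.
For task 3: task 4 (must start by minute 203); task 5 (must start by minute 219, minus 10-minute gap → minute 209). The most restrictive is minute 203; with a 70-minute duration, task 3 must start by minute 133.
So task 3 can start as early as minute 71 and as late as minute 133, giving 133 − 71 = 62 minutes of slack.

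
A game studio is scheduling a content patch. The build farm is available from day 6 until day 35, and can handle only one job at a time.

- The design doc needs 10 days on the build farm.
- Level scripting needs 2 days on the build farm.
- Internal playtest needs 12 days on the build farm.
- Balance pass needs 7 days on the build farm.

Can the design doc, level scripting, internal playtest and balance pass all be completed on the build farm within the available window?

No

The build farm window is 35 − 6 = 29 days.
Running back to back, the jobs need 10 + 2 + 12 + 7 = 31 days on the build farm.
Since 31 > 29, they cannot all fit.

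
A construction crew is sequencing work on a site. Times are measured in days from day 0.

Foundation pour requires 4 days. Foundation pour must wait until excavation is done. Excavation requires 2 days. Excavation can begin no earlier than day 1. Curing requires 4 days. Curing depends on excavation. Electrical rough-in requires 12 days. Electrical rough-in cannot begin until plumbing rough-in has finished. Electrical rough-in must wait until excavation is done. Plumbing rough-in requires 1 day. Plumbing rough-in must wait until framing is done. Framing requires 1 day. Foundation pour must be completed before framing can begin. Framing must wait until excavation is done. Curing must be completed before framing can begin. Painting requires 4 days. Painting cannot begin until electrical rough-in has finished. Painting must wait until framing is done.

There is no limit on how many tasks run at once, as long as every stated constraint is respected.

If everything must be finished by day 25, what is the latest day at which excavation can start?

1

Painting has no dependents, so it just needs to finish by day 25. Starting by 25 − 4 = day 21 achieves that.
Electrical rough-in feeds into painting (must start by day 21); so electrical rough-in must finish by day 21 and therefore start by day 9.
Plumbing rough-in must finish before electrical rough-in (must start by day 9). With a 1-day duration, plumbing rough-in must start by 9 − 1 = day 8.
Framing feeds plumbing rough-in (must start by day 8); painting (must start by day 21). Taking the minimum, framing must finish by day 8 and start by 8 − 1 = day 7.
Foundation pour feeds into framing (must start by day 7); so foundation pour must finish by day 7 and therefore start by day 3.
Curing must finish before framing (must start by day 7). With a 4-day duration, curing must start by 7 − 4 = day 3.
Excavation has several dependents: foundation pour (must start by day 3); curing (must start by day 3); framing (must start by day 7); electrical rough-in (must start by day 9). The earliest of those limits is day 3, so excavation must start by 3 − 2 = day 1.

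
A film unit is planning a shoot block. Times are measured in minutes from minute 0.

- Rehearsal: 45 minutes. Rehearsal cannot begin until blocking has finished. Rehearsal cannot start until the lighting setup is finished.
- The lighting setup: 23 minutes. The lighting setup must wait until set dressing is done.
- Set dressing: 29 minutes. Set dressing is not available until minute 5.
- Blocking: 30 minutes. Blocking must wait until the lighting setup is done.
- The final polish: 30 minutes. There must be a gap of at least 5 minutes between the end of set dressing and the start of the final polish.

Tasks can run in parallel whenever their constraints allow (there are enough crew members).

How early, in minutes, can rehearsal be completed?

132

Set dressing waits on its own release at minute 5, so it starts at minute 5 and finishes at 5 + 29 = minute 34.
The lighting setup cannot begin until set dressing (finishes minute 34). It runs from minute 34 to 34 + 23 = minute 57.
Blocking waits on the lighting setup (finishes minute 57), so it starts at minute 57 and finishes at 57 + 30 = minute 87.
For rehearsal: blocking (finishes minute 87); the lighting setup (finishes minute 57). Taking the maximum gives a start of minute 87, and it finishes at 87 + 45 = minute 132.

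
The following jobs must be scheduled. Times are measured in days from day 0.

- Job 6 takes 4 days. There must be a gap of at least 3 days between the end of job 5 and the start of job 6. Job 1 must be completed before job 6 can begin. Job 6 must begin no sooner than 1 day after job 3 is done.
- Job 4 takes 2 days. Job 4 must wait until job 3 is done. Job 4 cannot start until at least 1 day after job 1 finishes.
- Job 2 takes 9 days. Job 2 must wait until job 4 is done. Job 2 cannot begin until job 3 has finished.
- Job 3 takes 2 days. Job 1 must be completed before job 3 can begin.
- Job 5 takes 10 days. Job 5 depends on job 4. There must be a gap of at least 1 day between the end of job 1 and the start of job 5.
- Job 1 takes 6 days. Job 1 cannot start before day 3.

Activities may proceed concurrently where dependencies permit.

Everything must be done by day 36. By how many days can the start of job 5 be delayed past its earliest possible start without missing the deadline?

After its own release at day 3, job 1 can start at day 3 and finishes at day 9.
After job 1 (finishes day 9), job 3 can start at day 9 and finishes at day 11.
Job 4 needs all of job 3 (finishes day 11); job 1 (finishes day 9, plus 1-day gap → day 10). That puts its earliest start at day 11; it finishes at 11 + 2 = day 13.
Job 5 has to wait for job 4 (finishes day 13); job 1 (finishes day 9, plus 1-day gap → day 10). The latest of these is day 13, so job 5 runs day 13 to 13 + 10 = day 23.

Working backward from the deadline:
Job 6 has no dependents, so it just needs to finish by day 36. Starting by 36 − 4 = day 32 achieves that.
Since job 6 (must start by day 32, minus 3-day gap → day 29) depends on it, job 5 must finish by day 29. Backing off its 10-day duration gives a latest start of day 19.
So job 5 can start as early as day 13 and as late as day 19, giving 19 − 13 = 6 days of slack.

6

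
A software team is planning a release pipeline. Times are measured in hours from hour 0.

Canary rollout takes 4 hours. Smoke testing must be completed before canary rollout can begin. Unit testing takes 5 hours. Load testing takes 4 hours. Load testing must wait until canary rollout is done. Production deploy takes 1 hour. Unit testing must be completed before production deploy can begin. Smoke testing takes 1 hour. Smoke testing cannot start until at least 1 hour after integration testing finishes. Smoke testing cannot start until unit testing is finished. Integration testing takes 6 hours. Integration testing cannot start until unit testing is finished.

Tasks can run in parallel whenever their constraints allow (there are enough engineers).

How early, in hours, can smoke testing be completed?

Unit testing has no prerequisites, so it starts at hour 0 and finishes at hour 5.
After unit testing (finishes hour 5), integration testing can start at hour 5 and finishes at hour 11.
For smoke testing: integration testing (finishes hour 11, plus 1-hour gap → hour 12); unit testing (finishes hour 5). Taking the maximum gives a start of hour 12, and it finishes at 12 + 1 = hour 13.

13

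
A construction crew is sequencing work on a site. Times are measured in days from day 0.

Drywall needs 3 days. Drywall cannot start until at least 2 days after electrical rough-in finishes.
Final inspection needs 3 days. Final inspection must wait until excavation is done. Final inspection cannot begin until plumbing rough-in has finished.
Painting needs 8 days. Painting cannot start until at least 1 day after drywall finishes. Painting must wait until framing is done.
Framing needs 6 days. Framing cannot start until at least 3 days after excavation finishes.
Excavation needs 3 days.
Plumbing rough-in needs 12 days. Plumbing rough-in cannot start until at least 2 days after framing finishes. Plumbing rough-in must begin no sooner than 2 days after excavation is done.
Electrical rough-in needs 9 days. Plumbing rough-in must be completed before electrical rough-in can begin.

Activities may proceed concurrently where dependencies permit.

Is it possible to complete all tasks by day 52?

Nothing blocks excavation, so it runs from day 0 to day 3.
Framing waits on excavation (finishes day 3, plus 3-day gap → day 6), so it starts at day 6 and finishes at 6 + 6 = day 12.
Plumbing rough-in cannot start until framing (finishes day 12, plus 2-day gap → day 14); excavation (finishes day 3, plus 2-day gap → day 5). The controlling bound is day 14, so plumbing rough-in finishes at 14 + 12 = day 26.
Final inspection needs all of excavation (finishes day 3); plumbing rough-in (finishes day 26). That puts its earliest start at day 26; it finishes at 26 + 3 = day 29.
After plumbing rough-in (finishes day 26), electrical rough-in can start at day 26 and finishes at day 35.
Drywall waits on electrical rough-in (finishes day 35, plus 2-day gap → day 37), so it starts at day 37 and finishes at 37 + 3 = day 40.
Painting has to wait for drywall (finishes day 40, plus 1-day gap → day 41); framing (finishes day 12). The latest of these is day 41, so painting runs day 41 to 41 + 8 = day 49.
Every task is finished by day 49, which is no later than the deadline of 52, so the schedule is feasible.

Yes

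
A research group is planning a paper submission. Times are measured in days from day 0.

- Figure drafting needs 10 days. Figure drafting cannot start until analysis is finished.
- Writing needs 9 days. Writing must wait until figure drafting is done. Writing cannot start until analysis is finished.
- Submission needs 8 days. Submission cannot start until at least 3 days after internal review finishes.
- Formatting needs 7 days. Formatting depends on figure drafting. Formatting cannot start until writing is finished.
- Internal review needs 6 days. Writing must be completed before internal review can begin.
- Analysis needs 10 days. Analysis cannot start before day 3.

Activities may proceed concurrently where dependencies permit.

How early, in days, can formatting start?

32

After its own release at day 3, analysis can start at day 3 and finishes at day 13.
After analysis (finishes day 13), figure drafting can start at day 13 and finishes at day 23.
Writing has to wait for figure drafting (finishes day 23); analysis (finishes day 13). The latest of these is day 23, so writing runs day 23 to 23 + 9 = day 32.
Formatting waits on figure drafting (finishes day 23); writing (finishes day 32). The latest of these is day 32, which is the earliest formatting can start.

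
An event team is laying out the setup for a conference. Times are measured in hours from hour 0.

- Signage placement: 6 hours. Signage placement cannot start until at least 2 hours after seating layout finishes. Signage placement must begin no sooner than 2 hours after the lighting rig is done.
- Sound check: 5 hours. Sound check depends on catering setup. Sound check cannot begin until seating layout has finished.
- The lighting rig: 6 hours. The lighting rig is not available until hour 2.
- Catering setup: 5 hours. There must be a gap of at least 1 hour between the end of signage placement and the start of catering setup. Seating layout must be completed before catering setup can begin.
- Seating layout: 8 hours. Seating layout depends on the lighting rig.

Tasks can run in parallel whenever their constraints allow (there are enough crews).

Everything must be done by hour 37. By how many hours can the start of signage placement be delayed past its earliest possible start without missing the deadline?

2

After its own release at hour 2, the lighting rig can start at hour 2 and finishes at hour 8.
After the lighting rig (finishes hour 8), seating layout can start at hour 8 and finishes at hour 16.
Signage placement has to wait for seating layout (finishes hour 16, plus 2-hour gap → hour 18); the lighting rig (finishes hour 8, plus 2-hour gap → hour 10). The latest of these is hour 18, so signage placement runs hour 18 to 18 + 6 = hour 24.

Working backward from the deadline:
Nothing follows sound check; the deadline of hour 37 is its only limit. It must start by 37 − 5 = hour 32.
Catering setup has to be done before sound check (must start by hour 32). That means finishing by hour 32, i.e. starting by 32 − 5 = hour 27.
Signage placement has to be done before catering setup (must start by hour 27, minus 1-hour gap → hour 26). That means finishing by hour 26, i.e. starting by 26 − 6 = hour 20.
So signage placement can start as early as hour 18 and as late as hour 20, giving 20 − 18 = 2 hours of slack.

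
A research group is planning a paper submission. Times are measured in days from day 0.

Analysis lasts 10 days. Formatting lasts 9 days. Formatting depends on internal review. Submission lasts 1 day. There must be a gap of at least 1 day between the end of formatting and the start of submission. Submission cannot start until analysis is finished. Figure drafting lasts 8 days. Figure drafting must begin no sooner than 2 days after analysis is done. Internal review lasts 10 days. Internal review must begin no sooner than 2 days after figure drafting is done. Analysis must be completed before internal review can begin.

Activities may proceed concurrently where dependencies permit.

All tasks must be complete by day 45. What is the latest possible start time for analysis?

Submission has no dependents, so it just needs to finish by day 45. Starting by 45 − 1 = day 44 achieves that.
Since submission (must start by day 44, minus 1-day gap → day 43) depends on it, formatting must finish by day 43. Backing off its 9-day duration gives a latest start of day 34.
Internal review feeds into formatting (must start by day 34); so internal review must finish by day 34 and therefore start by day 24.
Figure drafting feeds into internal review (must start by day 24, minus 2-day gap → day 22); so figure drafting must finish by day 22 and therefore start by day 14.
Analysis must finish in time for figure drafting (must start by day 14, minus 2-day gap → day 12); internal review (must start by day 24); submission (must start by day 44). The tightest is day 12, so analysis must start by 12 − 10 = day 2.

2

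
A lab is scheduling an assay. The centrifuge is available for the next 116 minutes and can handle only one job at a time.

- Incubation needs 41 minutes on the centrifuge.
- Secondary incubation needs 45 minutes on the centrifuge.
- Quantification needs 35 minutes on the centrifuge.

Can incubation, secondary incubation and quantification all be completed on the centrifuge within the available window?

Running back to back, the jobs need 41 + 45 + 35 = 121 minutes on the centrifuge.
Since 121 > 116, they cannot all fit.

No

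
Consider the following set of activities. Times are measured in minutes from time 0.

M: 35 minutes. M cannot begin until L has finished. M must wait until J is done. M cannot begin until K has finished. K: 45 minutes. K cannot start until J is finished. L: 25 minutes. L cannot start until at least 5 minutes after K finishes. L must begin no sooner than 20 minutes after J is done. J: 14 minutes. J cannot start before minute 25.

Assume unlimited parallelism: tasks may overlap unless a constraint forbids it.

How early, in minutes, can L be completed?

J cannot begin until its own release at minute 25. It runs from minute 25 to 25 + 14 = minute 39.
After J (finishes minute 39), K can start at minute 39 and finishes at minute 84.
L has to wait for K (finishes minute 84, plus 5-minute gap → minute 89); J (finishes minute 39, plus 20-minute gap → minute 59). The latest of these is minute 89, so L runs minute 89 to 89 + 25 = minute 114.

114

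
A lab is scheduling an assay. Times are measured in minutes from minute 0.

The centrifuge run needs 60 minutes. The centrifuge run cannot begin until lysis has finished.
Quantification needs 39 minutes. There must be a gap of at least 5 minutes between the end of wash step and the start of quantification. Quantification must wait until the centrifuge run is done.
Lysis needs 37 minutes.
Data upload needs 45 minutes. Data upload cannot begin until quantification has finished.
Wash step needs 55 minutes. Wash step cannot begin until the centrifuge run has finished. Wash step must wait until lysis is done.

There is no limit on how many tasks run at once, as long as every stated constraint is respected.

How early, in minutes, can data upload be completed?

Lysis has no prerequisites, so it starts at minute 0 and finishes at minute 37.
After lysis (finishes minute 37), the centrifuge run can start at minute 37 and finishes at minute 97.
Wash step has to wait for the centrifuge run (finishes minute 97); lysis (finishes minute 37). The latest of these is minute 97, so wash step runs minute 97 to 97 + 55 = minute 152.
For quantification: wash step (finishes minute 152, plus 5-minute gap → minute 157); the centrifuge run (finishes minute 97). Taking the maximum gives a start of minute 157, and it finishes at 157 + 39 = minute 196.
After quantification (finishes minute 196), data upload can start at minute 196 and finishes at minute 241.

241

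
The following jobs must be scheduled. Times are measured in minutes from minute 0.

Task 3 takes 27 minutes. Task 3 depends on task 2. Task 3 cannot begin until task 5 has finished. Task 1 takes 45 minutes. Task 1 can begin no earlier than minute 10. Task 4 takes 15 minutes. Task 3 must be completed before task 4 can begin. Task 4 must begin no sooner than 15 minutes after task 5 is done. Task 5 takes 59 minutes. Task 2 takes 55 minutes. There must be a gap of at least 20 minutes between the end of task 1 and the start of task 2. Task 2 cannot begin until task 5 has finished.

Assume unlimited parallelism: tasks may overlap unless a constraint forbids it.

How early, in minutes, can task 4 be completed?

172

Nothing blocks task 5, so it runs from minute 0 to minute 59.
Task 1 waits on its own release at minute 10, so it starts at minute 10 and finishes at 10 + 45 = minute 55.
Task 2 needs all of task 1 (finishes minute 55, plus 20-minute gap → minute 75); task 5 (finishes minute 59). That puts its earliest start at minute 75; it finishes at 75 + 55 = minute 130.
Task 3 cannot start until task 2 (finishes minute 130); task 5 (finishes minute 59). The controlling bound is minute 130, so task 3 finishes at 130 + 27 = minute 157.
For task 4: task 3 (finishes minute 157); task 5 (finishes minute 59, plus 15-minute gap → minute 74). Taking the maximum gives a start of minute 157, and it finishes at 157 + 15 = minute 172.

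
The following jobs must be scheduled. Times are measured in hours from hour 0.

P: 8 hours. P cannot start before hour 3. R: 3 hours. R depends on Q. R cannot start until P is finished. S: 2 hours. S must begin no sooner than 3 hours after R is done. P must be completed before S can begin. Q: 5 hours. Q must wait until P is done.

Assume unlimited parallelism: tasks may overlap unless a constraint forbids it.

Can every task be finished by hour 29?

After its own release at hour 3, P can start at hour 3 and finishes at hour 11.
Q cannot begin until P (finishes hour 11). It runs from hour 11 to 11 + 5 = hour 16.
R cannot start until Q (finishes hour 16); P (finishes hour 11). The controlling bound is hour 16, so R finishes at 16 + 3 = hour 19.
For S: R (finishes hour 19, plus 3-hour gap → hour 22); P (finishes hour 11). Taking the maximum gives a start of hour 22, and it finishes at 22 + 2 = hour 24.
Every task is finished by hour 24, which is no later than the deadline of 29, so the schedule is feasible.

Yes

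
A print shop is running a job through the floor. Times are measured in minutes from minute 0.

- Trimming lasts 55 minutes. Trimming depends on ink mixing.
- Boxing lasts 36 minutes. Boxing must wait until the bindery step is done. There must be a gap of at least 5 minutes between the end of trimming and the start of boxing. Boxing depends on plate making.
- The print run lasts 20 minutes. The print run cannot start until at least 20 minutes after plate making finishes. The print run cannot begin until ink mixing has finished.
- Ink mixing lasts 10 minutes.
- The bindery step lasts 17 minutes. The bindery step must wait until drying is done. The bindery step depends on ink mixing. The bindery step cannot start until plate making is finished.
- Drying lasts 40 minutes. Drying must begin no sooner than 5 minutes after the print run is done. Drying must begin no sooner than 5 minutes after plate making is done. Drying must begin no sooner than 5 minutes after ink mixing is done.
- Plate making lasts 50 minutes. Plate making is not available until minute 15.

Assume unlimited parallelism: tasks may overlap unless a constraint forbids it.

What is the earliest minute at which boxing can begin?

Nothing blocks ink mixing, so it runs from minute 0 to minute 10.
After ink mixing (finishes minute 10), trimming can start at minute 10 and finishes at minute 65.
After its own release at minute 15, plate making can start at minute 15 and finishes at minute 65.
The print run has to wait for plate making (finishes minute 65, plus 20-minute gap → minute 85); ink mixing (finishes minute 10). The latest of these is minute 85, so the print run runs minute 85 to 85 + 20 = minute 105.
Drying cannot start until the print run (finishes minute 105, plus 5-minute gap → minute 110); plate making (finishes minute 65, plus 5-minute gap → minute 70); ink mixing (finishes minute 10, plus 5-minute gap → minute 15). The controlling bound is minute 110, so drying finishes at 110 + 40 = minute 150.
The bindery step cannot start until drying (finishes minute 150); ink mixing (finishes minute 10); plate making (finishes minute 65). The controlling bound is minute 150, so the bindery step finishes at 150 + 17 = minute 167.
Boxing waits on the bindery step (finishes minute 167); trimming (finishes minute 65, plus 5-minute gap → minute 70); plate making (finishes minute 65). The latest of these is minute 167, which is the earliest boxing can start.

167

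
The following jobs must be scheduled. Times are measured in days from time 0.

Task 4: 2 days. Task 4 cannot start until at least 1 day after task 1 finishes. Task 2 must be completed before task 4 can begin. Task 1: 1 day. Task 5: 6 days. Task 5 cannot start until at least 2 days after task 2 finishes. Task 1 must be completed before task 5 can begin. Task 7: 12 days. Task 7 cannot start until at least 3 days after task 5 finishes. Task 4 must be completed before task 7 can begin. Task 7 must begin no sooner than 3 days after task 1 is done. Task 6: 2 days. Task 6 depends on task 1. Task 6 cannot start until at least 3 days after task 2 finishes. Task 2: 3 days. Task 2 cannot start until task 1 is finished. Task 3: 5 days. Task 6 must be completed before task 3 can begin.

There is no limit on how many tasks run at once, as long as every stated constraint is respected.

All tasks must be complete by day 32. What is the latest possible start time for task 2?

To finish by day 32, task 7 (duration 12) must start no later than day 20.
Task 4 feeds into task 7 (must start by day 20); so task 4 must finish by day 20 and therefore start by day 18.
Since task 7 (must start by day 20, minus 3-day gap → day 17) depends on it, task 5 must finish by day 17. Backing off its 6-day duration gives a latest start of day 11.
Task 3 has no dependents, so it just needs to finish by day 32. Starting by 32 − 5 = day 27 achieves that.
Since task 3 (must start by day 27) depends on it, task 6 must finish by day 27. Backing off its 2-day duration gives a latest start of day 25.
Task 2 has several dependents: task 4 (must start by day 18); task 5 (must start by day 11, minus 2-day gap → day 9); task 6 (must start by day 25, minus 3-day gap → day 22). The earliest of those limits is day 9, so task 2 must start by 9 − 3 = day 6.

6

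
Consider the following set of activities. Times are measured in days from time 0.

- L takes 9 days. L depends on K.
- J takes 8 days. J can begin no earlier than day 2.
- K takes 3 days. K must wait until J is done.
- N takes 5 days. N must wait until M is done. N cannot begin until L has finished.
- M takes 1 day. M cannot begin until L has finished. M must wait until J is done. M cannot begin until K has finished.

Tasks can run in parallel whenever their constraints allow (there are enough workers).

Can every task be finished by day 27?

J waits on its own release at day 2, so it starts at day 2 and finishes at 2 + 8 = day 10.
After J (finishes day 10), K can start at day 10 and finishes at day 13.
L waits on K (finishes day 13), so it starts at day 13 and finishes at 13 + 9 = day 22.
M cannot start until L (finishes day 22); J (finishes day 10); K (finishes day 13). The controlling bound is day 22, so M finishes at 22 + 1 = day 23.
For N: M (finishes day 23); L (finishes day 22). Taking the maximum gives a start of day 23, and it finishes at 23 + 5 = day 28.
The earliest everything can be done is day 28, which is after the deadline of 27, so it is not possible.

No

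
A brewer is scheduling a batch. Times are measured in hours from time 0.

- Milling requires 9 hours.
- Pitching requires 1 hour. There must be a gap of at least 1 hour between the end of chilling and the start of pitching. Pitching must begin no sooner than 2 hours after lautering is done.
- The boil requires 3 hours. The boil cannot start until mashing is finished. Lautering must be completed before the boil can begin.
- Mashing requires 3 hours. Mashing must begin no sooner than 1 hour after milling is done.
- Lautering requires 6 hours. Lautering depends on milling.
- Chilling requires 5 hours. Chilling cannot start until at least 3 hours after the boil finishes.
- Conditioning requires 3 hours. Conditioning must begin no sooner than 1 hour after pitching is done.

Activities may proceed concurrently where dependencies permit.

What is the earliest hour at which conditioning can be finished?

Milling can start immediately at hour 0; it finishes at hour 9.
Lautering waits on milling (finishes hour 9), so it starts at hour 9 and finishes at 9 + 6 = hour 15.
Mashing waits on milling (finishes hour 9, plus 1-hour gap → hour 10), so it starts at hour 10 and finishes at 10 + 3 = hour 13.
The boil has to wait for mashing (finishes hour 13); lautering (finishes hour 15). The latest of these is hour 15, so the boil runs hour 15 to 15 + 3 = hour 18.
After the boil (finishes hour 18, plus 3-hour gap → hour 21), chilling can start at hour 21 and finishes at hour 26.
For pitching: chilling (finishes hour 26, plus 1-hour gap → hour 27); lautering (finishes hour 15, plus 2-hour gap → hour 17). Taking the maximum gives a start of hour 27, and it finishes at 27 + 1 = hour 28.
Conditioning waits on pitching (finishes hour 28, plus 1-hour gap → hour 29), so it starts at hour 29 and finishes at 29 + 3 = hour 32.

32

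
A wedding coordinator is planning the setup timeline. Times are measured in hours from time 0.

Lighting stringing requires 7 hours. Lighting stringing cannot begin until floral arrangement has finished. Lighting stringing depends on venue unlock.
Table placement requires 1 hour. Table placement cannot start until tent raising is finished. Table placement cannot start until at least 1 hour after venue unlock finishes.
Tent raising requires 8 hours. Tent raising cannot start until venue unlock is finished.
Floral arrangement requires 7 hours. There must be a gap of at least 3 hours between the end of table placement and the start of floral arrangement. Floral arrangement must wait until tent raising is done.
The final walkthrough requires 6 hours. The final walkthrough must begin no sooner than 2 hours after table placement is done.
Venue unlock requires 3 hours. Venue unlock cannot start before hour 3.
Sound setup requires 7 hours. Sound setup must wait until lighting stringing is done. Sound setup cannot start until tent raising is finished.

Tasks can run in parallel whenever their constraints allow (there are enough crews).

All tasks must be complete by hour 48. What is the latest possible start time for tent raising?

15

Nothing follows sound setup; the deadline of hour 48 is its only limit. It must start by 48 − 7 = hour 41.
Lighting stringing must finish before sound setup (must start by hour 41). With a 7-hour duration, lighting stringing must start by 41 − 7 = hour 34.
Floral arrangement feeds into lighting stringing (must start by hour 34); so floral arrangement must finish by hour 34 and therefore start by hour 27.
The final walkthrough has no dependents, so it just needs to finish by hour 48. Starting by 48 − 6 = hour 42 achieves that.
Table placement has several dependents: floral arrangement (must start by hour 27, minus 3-hour gap → hour 24); the final walkthrough (must start by hour 42, minus 2-hour gap → hour 40). The earliest of those limits is hour 24, so table placement must start by 24 − 1 = hour 23.
For tent raising: table placement (must start by hour 23); floral arrangement (must start by hour 27); sound setup (must start by hour 41). The most restrictive is hour 23; with an 8-hour duration, tent raising must start by hour 15.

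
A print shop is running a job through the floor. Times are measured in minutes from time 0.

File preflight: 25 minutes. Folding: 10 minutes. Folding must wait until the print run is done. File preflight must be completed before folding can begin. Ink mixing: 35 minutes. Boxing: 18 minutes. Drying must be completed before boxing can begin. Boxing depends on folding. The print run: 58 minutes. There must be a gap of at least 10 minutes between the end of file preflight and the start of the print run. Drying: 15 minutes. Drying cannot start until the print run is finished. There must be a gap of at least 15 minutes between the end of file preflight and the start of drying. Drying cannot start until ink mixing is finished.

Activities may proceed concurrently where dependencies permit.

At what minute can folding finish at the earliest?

Nothing blocks file preflight, so it runs from minute 0 to minute 25.
The print run waits on file preflight (finishes minute 25, plus 10-minute gap → minute 35), so it starts at minute 35 and finishes at 35 + 58 = minute 93.
For folding: the print run (finishes minute 93); file preflight (finishes minute 25). Taking the maximum gives a start of minute 93, and it finishes at 93 + 10 = minute 103.

103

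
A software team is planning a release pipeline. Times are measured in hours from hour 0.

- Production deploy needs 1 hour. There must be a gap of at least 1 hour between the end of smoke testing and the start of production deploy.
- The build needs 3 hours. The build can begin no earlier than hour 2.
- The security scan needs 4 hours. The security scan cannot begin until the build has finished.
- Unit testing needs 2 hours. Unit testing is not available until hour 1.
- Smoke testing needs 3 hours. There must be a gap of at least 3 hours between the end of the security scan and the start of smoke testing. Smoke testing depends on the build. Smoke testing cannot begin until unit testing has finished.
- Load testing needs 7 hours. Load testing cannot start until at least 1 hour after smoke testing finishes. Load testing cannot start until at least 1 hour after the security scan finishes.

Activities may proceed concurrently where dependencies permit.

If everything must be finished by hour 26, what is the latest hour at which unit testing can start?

Load testing must finish by hour 26; it takes 7 hours, so it must start by 26 − 7 = hour 19.
To finish by hour 26, production deploy (duration 1) must start no later than hour 25.
For smoke testing: load testing (must start by hour 19, minus 1-hour gap → hour 18); production deploy (must start by hour 25, minus 1-hour gap → hour 24). The most restrictive is hour 18; with a 3-hour duration, smoke testing must start by hour 15.
Unit testing feeds into smoke testing (must start by hour 15); so unit testing must finish by hour 15 and therefore start by hour 13.

13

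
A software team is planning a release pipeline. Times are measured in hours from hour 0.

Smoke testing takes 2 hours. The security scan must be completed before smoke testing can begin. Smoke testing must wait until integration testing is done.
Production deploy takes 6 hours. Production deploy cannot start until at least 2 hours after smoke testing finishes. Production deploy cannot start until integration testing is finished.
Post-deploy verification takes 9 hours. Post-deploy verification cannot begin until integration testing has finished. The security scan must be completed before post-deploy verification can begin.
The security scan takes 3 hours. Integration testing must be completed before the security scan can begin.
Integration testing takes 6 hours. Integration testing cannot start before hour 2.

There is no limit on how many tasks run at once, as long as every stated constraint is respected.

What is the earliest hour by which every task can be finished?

Integration testing waits on its own release at hour 2, so it starts at hour 2 and finishes at 2 + 6 = hour 8.
The security scan cannot begin until integration testing (finishes hour 8). It runs from hour 8 to 8 + 3 = hour 11.
Post-deploy verification has to wait for integration testing (finishes hour 8); the security scan (finishes hour 11). The latest of these is hour 11, so post-deploy verification runs hour 11 to 11 + 9 = hour 20.
Smoke testing has to wait for the security scan (finishes hour 11); integration testing (finishes hour 8). The latest of these is hour 11, so smoke testing runs hour 11 to 11 + 2 = hour 13.
Production deploy cannot start until smoke testing (finishes hour 13, plus 2-hour gap → hour 15); integration testing (finishes hour 8). The controlling bound is hour 15, so production deploy finishes at 15 + 6 = hour 21.
All tasks are finished once the last one completes. Finish times: Integration testing at 8, The security scan at 11, Smoke testing at 13, Production deploy at 21, Post-deploy verification at 20. The latest is hour 21.

21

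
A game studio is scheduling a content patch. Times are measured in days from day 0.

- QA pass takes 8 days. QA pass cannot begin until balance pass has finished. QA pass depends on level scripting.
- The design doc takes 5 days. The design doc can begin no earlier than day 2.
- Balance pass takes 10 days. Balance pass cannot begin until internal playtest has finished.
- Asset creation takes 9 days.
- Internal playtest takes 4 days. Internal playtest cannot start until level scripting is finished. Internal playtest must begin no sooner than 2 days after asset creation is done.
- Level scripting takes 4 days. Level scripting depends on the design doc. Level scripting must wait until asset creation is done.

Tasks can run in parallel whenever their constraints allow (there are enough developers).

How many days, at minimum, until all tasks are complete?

35

Asset creation can start immediately at day 0; it finishes at day 9.
The design doc cannot begin until its own release at day 2. It runs from day 2 to 2 + 5 = day 7.
Level scripting cannot start until the design doc (finishes day 7); asset creation (finishes day 9). The controlling bound is day 9, so level scripting finishes at 9 + 4 = day 13.
Internal playtest cannot start until level scripting (finishes day 13); asset creation (finishes day 9, plus 2-day gap → day 11). The controlling bound is day 13, so internal playtest finishes at 13 + 4 = day 17.
After internal playtest (finishes day 17), balance pass can start at day 17 and finishes at day 27.
QA pass cannot start until balance pass (finishes day 27); level scripting (finishes day 13). The controlling bound is day 27, so QA pass finishes at 27 + 8 = day 35.
All tasks are finished once the last one completes. Finish times: The design doc at 7, Asset creation at 9, Level scripting at 13, Internal playtest at 17, Balance pass at 27, QA pass at 35. The latest is day 35.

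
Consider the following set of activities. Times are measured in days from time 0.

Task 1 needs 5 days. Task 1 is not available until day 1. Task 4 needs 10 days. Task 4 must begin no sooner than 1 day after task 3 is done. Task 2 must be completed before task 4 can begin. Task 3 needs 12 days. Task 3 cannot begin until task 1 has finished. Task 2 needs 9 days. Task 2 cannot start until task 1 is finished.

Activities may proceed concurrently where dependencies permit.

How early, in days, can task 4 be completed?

Task 1 waits on its own release at day 1, so it starts at day 1 and finishes at 1 + 5 = day 6.
Task 3 waits on task 1 (finishes day 6), so it starts at day 6 and finishes at 6 + 12 = day 18.
Task 2 waits on task 1 (finishes day 6), so it starts at day 6 and finishes at 6 + 9 = day 15.
Task 4 cannot start until task 3 (finishes day 18, plus 1-day gap → day 19); task 2 (finishes day 15). The controlling bound is day 19, so task 4 finishes at 19 + 10 = day 29.

29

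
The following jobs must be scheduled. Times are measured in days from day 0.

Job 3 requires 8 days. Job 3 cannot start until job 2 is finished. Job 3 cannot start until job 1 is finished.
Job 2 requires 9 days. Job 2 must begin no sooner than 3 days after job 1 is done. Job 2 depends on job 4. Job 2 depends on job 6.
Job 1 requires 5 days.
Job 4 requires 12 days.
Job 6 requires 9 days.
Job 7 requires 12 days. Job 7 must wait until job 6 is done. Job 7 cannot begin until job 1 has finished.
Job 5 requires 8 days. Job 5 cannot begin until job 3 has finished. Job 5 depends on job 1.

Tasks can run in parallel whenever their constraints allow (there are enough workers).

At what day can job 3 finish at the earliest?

29

Job 6 can start immediately at day 0; it finishes at day 9.
Job 4 can start immediately at day 0; it finishes at day 12.
Nothing blocks job 1, so it runs from day 0 to day 5.
Job 2 cannot start until job 1 (finishes day 5, plus 3-day gap → day 8); job 4 (finishes day 12); job 6 (finishes day 9). The controlling bound is day 12, so job 2 finishes at 12 + 9 = day 21.
Job 3 needs all of job 2 (finishes day 21); job 1 (finishes day 5). That puts its earliest start at day 21; it finishes at 21 + 8 = day 29.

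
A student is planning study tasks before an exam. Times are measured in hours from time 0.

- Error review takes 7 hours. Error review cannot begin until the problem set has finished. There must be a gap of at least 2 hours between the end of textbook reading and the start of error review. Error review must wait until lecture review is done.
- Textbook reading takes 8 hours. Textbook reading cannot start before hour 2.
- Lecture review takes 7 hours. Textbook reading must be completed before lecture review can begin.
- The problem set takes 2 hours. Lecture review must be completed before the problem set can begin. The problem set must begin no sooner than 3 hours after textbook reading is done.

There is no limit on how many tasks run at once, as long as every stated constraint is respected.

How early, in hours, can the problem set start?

17

Textbook reading cannot begin until its own release at hour 2. It runs from hour 2 to 2 + 8 = hour 10.
Lecture review cannot begin until textbook reading (finishes hour 10). It runs from hour 10 to 10 + 7 = hour 17.
The problem set waits on lecture review (finishes hour 17); textbook reading (finishes hour 10, plus 3-hour gap → hour 13). The latest of these is hour 17, which is the earliest the problem set can start.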